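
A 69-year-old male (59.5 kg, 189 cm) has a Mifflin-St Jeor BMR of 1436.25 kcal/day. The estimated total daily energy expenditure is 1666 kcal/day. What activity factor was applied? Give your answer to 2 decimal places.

Activity factor = TEE ÷ BMR = 1666 ÷ 1436.25 = 1.16.

1.16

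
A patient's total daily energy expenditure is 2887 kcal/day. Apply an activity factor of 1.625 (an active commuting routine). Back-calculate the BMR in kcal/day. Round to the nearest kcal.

1777 kcal/day

BMR = TEE ÷ activity factor = 2887 ÷ 1.625 = 1776.6154 kcal/day.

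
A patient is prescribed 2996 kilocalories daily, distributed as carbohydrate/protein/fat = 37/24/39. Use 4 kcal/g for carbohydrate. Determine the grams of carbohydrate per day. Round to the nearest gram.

277 g/day

Carbohydrate energy = 37% × 2996 = 1108.52 kcal.
At 4 kcal/g: 1108.52 ÷ 4 = 277.13 g.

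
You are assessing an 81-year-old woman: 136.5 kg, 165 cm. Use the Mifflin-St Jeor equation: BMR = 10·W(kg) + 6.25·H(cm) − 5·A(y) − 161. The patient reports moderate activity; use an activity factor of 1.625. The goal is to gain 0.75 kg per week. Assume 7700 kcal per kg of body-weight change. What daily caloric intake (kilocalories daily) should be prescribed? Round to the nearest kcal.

Mifflin-St Jeor (female): BMR = 10(136.5) + 6.25(165) − 5(81) − 161 = 1365 + 1031.25 − 405 − 161 = 1830.25 kcal/day.
TEE = 1830.25 × 1.625 = 2974.1563 kcal/day.
Required daily surplus = 0.75 × 7700 ÷ 7 = 825 kcal/day.
Target intake = 2974.1563 + 825 = 3799.1563 kcal/day.

3799 kilocalories daily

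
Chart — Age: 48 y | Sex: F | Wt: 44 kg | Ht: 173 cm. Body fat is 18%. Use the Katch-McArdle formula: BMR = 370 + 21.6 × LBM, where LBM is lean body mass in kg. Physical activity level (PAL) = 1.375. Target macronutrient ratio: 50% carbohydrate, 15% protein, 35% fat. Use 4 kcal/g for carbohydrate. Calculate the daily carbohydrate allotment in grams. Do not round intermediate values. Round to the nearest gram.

LBM = 44 × (1 − 0.18) = 36.08 kg. Katch-McArdle: BMR = 370 + 21.6 × 36.08 = 1149.328 kcal/day.
TEE = 1149.328 × 1.375 = 1580.326 kcal/day.
Carbohydrate energy = 50% × 1580.326 = 790.163 kcal.
Carbohydrate = 790.163 ÷ 4 kcal/g = 197.5408 g.

198 g/day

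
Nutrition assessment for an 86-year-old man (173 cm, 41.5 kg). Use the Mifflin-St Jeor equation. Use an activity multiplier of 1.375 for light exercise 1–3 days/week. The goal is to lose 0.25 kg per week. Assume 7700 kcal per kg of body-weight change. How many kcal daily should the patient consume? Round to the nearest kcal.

1198 kcal daily

Mifflin-St Jeor (male): BMR = 10(41.5) + 6.25(173) − 5(86) + 5 = 415 + 1081.25 − 430 + 5 = 1071.25 kcal/day.
TEE = 1071.25 × 1.375 = 1472.9688 kcal/day.
Required daily deficit = 0.25 × 7700 ÷ 7 = 275 kcal/day.
Target intake = 1472.9688 − 275 = 1197.9688 kcal/day.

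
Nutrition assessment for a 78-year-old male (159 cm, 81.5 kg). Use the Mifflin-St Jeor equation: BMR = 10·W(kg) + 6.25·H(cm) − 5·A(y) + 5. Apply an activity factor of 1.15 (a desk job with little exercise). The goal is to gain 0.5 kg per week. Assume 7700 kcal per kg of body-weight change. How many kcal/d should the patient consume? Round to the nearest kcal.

Mifflin-St Jeor (male): BMR = 10(81.5) + 6.25(159) − 5(78) + 5 = 815 + 993.75 − 390 + 5 = 1423.75 kcal/day.
TEE = 1423.75 × 1.15 = 1637.3125 kcal/day.
Required daily surplus = 0.5 × 7700 ÷ 7 = 550 kcal/day.
Target intake = 1637.3125 + 550 = 2187.3125 kcal/day.

2187 kcal/d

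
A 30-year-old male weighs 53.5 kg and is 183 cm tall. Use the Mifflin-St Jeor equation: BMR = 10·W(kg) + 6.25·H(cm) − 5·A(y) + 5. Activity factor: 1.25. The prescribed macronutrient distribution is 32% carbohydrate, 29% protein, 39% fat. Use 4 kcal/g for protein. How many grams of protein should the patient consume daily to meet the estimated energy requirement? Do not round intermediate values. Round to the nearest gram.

139 g/day

Mifflin-St Jeor (male): BMR = 10(53.5) + 6.25(183) − 5(30) + 5 = 535 + 1143.75 − 150 + 5 = 1533.75 kcal/day.
TEE = 1533.75 × 1.25 = 1917.1875 kcal/day.
Protein energy = 29% × 1917.1875 = 555.9844 kcal.
Protein = 555.9844 ÷ 4 kcal/g = 138.9961 g.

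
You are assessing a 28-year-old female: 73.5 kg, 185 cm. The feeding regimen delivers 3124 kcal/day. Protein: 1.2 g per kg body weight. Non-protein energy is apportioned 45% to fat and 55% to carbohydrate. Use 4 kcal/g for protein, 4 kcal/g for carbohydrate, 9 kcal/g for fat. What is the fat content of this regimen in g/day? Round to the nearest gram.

139 g/day

Protein = 1.2 × 73.5 = 88.2 g → 88.2 × 4 = 352.8 kcal.
Non-protein calories = 3124 − 352.8 = 2771.2 kcal.
Fat: 45% × 2771.2 = 1247.04 kcal; carbohydrate: 1524.16 kcal.
Fat: 1247.04 kcal ÷ 9 kcal/g = 138.56 g.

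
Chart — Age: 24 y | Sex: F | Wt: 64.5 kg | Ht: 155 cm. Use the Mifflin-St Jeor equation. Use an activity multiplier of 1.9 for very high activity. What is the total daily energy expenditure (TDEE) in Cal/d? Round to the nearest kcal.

2532 Cal/d

Mifflin-St Jeor (female): BMR = 10(64.5) + 6.25(155) − 5(24) − 161 = 645 + 968.75 − 120 − 161 = 1332.75 kcal/day.
TEE = BMR × activity factor = 1332.75 × 1.9 = 2532.225 kcal/day.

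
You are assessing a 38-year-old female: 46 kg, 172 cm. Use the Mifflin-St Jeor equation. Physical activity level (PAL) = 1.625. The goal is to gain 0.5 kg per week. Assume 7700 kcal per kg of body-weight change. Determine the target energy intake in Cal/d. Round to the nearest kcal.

2474 Cal/d

Mifflin-St Jeor (female): BMR = 10(46) + 6.25(172) − 5(38) − 161 = 460 + 1075 − 190 − 161 = 1184 kcal/day.
TEE = 1184 × 1.625 = 1924 kcal/day.
Required daily surplus = 0.5 × 7700 ÷ 7 = 550 kcal/day.
Target intake = 1924 + 550 = 2474 kcal/day.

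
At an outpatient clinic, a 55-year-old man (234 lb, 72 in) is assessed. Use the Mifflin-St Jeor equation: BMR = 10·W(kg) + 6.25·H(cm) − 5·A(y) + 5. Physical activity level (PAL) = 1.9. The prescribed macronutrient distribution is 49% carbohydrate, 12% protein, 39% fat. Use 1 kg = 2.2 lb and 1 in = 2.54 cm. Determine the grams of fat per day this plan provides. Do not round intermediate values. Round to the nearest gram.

159 g/day

Convert to metric: weight = 234 ÷ 2.2 = 106.3636 kg; height = 72 × 2.54 = 182.88 cm.
Mifflin-St Jeor (male): BMR = 10(106.3636) + 6.25(182.88) − 5(55) + 5 = 1063.6364 + 1143 − 275 + 5 = 1936.6364 kcal/day.
TEE = 1936.6364 × 1.9 = 3679.6091 kcal/day.
Fat energy = 39% × 3679.6091 = 1435.0475 kcal.
Fat = 1435.0475 ÷ 9 kcal/g = 159.4497 g.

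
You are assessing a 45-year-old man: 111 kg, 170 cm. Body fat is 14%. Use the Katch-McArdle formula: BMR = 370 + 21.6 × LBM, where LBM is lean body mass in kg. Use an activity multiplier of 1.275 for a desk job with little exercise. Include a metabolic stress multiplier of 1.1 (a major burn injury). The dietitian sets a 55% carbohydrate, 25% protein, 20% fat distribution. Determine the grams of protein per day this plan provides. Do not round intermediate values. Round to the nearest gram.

213 g/day

LBM = 111 × (1 − 0.14) = 95.46 kg. Katch-McArdle: BMR = 370 + 21.6 × 95.46 = 2431.936 kcal/day.
TEE = 2431.936 × 1.275 = 3100.7184 kcal/day.
With stress factor 1.1: 3100.7184 × 1.1 = 3410.7902 kcal/day.
Protein energy = 25% × 3410.7902 = 852.6976 kcal.
Protein = 852.6976 ÷ 4 kcal/g = 213.1744 g.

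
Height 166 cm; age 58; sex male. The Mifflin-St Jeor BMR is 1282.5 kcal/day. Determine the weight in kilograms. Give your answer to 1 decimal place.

53.0 kg

1282.5 = 10·W + 6.25(166) − 5(58) + 5
10·W = 1282.5 − 752.5 = 530, so W = 53 kg.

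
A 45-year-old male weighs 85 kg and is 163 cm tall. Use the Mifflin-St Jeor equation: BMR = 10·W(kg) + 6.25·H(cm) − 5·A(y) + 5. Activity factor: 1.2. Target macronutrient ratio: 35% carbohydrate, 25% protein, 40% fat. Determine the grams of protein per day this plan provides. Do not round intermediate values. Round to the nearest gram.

Mifflin-St Jeor (male): BMR = 10(85) + 6.25(163) − 5(45) + 5 = 850 + 1018.75 − 225 + 5 = 1648.75 kcal/day.
TEE = 1648.75 × 1.2 = 1978.5 kcal/day.
Protein energy = 25% × 1978.5 = 494.625 kcal.
Protein = 494.625 ÷ 4 kcal/g = 123.6563 g.

124 g/day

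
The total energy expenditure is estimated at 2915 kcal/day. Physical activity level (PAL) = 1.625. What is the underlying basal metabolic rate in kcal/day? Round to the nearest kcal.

1794 kcal/day

BMR = TEE ÷ activity factor = 2915 ÷ 1.625 = 1793.8462 kcal/day.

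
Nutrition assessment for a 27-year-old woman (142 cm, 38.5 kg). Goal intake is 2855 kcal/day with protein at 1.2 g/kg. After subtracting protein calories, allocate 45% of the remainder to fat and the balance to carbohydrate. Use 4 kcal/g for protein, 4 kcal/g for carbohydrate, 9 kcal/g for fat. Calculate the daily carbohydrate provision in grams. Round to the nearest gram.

Protein = 1.2 × 38.5 = 46.2 g → 46.2 × 4 = 184.8 kcal.
Non-protein calories = 2855 − 184.8 = 2670.2 kcal.
Fat: 45% × 2670.2 = 1201.59 kcal; carbohydrate: 1468.61 kcal.
Carbohydrate: 1468.61 kcal ÷ 4 kcal/g = 367.1525 g.

367 g/day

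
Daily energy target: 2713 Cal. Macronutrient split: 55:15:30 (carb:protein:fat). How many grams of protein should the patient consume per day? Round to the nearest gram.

Protein energy = 15% × 2713 = 406.95 kcal.
At 4 kcal/g: 406.95 ÷ 4 = 101.7375 g.

102 g/day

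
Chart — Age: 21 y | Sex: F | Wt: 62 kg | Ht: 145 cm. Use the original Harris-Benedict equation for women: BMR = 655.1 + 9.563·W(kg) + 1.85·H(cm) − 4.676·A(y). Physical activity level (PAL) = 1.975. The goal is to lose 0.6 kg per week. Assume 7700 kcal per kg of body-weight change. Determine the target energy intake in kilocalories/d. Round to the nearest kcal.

2141 kilocalories/d

Harris-Benedict: BMR = 655.1 + 9.563(62) + 1.85(145) − 4.676(21) = 1418.06 kcal/day.
TEE = 1418.06 × 1.975 = 2800.6685 kcal/day.
Required daily deficit = 0.6 × 7700 ÷ 7 = 660 kcal/day.
Target intake = 2800.6685 − 660 = 2140.6685 kcal/day.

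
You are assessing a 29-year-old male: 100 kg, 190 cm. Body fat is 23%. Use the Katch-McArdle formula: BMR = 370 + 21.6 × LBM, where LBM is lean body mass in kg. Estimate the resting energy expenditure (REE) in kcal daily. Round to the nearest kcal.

LBM = 100 × (1 − 0.23) = 77 kg. Katch-McArdle: BMR = 370 + 21.6 × 77 = 2033.2 kcal/day.

2033 kcal daily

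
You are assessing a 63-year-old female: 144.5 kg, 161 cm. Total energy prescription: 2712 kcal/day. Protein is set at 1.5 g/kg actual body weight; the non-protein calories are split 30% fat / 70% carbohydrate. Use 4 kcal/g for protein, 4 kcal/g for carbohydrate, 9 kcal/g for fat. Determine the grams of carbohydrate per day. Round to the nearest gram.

323 g/day

Protein = 1.5 × 144.5 = 216.75 g → 216.75 × 4 = 867 kcal.
Non-protein calories = 2712 − 867 = 1845 kcal.
Fat: 30% × 1845 = 553.5 kcal; carbohydrate: 1291.5 kcal.
Carbohydrate: 1291.5 kcal ÷ 4 kcal/g = 322.875 g.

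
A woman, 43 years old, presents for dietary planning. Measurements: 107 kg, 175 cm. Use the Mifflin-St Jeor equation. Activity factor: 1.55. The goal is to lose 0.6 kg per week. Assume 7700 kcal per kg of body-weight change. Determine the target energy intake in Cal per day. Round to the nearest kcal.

2111 Cal per day

Mifflin-St Jeor (female): BMR = 10(107) + 6.25(175) − 5(43) − 161 = 1070 + 1093.75 − 215 − 161 = 1787.75 kcal/day.
TEE = 1787.75 × 1.55 = 2771.0125 kcal/day.
Required daily deficit = 0.6 × 7700 ÷ 7 = 660 kcal/day.
Target intake = 2771.0125 − 660 = 2111.0125 kcal/day.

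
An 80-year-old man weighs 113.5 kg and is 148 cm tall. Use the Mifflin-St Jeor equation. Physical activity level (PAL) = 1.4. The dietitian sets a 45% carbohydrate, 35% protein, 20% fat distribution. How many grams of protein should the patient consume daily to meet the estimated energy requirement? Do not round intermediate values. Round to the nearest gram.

204 g/day

Mifflin-St Jeor (male): BMR = 10(113.5) + 6.25(148) − 5(80) + 5 = 1135 + 925 − 400 + 5 = 1665 kcal/day.
TEE = 1665 × 1.4 = 2331 kcal/day.
Protein energy = 35% × 2331 = 815.85 kcal.
Protein = 815.85 ÷ 4 kcal/g = 203.9625 g.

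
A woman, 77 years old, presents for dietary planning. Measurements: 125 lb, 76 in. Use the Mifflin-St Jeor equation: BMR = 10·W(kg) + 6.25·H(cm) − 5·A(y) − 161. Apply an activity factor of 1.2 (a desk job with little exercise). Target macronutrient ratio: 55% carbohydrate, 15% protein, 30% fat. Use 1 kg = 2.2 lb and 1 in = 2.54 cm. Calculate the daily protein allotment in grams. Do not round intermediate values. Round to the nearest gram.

55 g/day

Convert to metric: weight = 125 ÷ 2.2 = 56.8182 kg; height = 76 × 2.54 = 193.04 cm.
Mifflin-St Jeor (female): BMR = 10(56.8182) + 6.25(193.04) − 5(77) − 161 = 568.1818 + 1206.5 − 385 − 161 = 1228.6818 kcal/day.
TEE = 1228.6818 × 1.2 = 1474.4182 kcal/day.
Protein energy = 15% × 1474.4182 = 221.1627 kcal.
Protein = 221.1627 ÷ 4 kcal/g = 55.2907 g.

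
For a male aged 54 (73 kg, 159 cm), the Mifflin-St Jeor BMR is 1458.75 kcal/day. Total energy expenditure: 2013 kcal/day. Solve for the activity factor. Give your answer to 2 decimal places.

Activity factor = TEE ÷ BMR = 2013 ÷ 1458.75 = 1.38.

1.38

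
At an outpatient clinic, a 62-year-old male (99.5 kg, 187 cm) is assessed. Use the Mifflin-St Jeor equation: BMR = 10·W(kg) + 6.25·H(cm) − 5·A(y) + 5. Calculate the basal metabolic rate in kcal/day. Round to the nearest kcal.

1859 kcal/day

Mifflin-St Jeor (male): BMR = 10(99.5) + 6.25(187) − 5(62) + 5 = 995 + 1168.75 − 310 + 5 = 1858.75 kcal/day.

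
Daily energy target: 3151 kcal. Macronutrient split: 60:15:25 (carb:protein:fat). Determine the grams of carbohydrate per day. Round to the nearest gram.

Carbohydrate energy = 60% × 3151 = 1890.6 kcal.
At 4 kcal/g: 1890.6 ÷ 4 = 472.65 g.

473 g/day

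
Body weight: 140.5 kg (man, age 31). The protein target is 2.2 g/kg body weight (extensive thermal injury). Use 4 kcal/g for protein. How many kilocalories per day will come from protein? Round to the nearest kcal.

1236 kcal/day

Protein = 2.2 g/kg × 140.5 kg = 309.1 g/day.
Protein energy = 309.1 g × 4 kcal/g = 1236.4 kcal/day.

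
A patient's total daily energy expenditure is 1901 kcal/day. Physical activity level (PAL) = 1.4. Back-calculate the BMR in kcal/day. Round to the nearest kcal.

BMR = TEE ÷ activity factor = 1901 ÷ 1.4 = 1357.8571 kcal/day.

1358 kcal/day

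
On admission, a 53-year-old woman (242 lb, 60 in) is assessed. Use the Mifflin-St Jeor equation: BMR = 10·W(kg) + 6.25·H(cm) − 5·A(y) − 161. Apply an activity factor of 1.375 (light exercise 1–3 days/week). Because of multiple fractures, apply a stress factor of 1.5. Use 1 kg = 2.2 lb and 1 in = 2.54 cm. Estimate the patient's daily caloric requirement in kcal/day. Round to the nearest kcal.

3355 kcal/day

Convert to metric: weight = 242 ÷ 2.2 = 110 kg; height = 60 × 2.54 = 152.4 cm.
Mifflin-St Jeor (female): BMR = 10(110) + 6.25(152.4) − 5(53) − 161 = 1100 + 952.5 − 265 − 161 = 1626.5 kcal/day.
TEE = BMR × activity factor = 1626.5 × 1.375 = 2236.4375 kcal/day.
Apply stress factor: 2236.4375 × 1.5 = 3354.6563 kcal/day.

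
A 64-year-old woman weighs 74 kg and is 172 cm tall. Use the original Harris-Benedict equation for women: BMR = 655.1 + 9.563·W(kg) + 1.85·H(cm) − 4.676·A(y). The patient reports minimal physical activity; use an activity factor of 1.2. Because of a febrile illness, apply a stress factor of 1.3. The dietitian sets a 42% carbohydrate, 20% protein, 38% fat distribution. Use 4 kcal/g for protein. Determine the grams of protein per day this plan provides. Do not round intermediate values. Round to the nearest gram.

108 g/day

Harris-Benedict: BMR = 655.1 + 9.563(74) + 1.85(172) − 4.676(64) = 1381.698 kcal/day.
TEE = 1381.698 × 1.2 = 1658.0376 kcal/day.
With stress factor 1.3: 1658.0376 × 1.3 = 2155.4489 kcal/day.
Protein energy = 20% × 2155.4489 = 431.0898 kcal.
Protein = 431.0898 ÷ 4 kcal/g = 107.7724 g.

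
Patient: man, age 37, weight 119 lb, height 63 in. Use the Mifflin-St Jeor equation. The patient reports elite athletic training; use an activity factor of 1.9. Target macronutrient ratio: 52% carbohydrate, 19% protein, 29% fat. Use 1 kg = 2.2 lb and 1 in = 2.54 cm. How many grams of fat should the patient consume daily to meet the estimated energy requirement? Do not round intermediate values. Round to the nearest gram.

Convert to metric: weight = 119 ÷ 2.2 = 54.0909 kg; height = 63 × 2.54 = 160.02 cm.
Mifflin-St Jeor (male): BMR = 10(54.0909) + 6.25(160.02) − 5(37) + 5 = 540.9091 + 1000.125 − 185 + 5 = 1361.0341 kcal/day.
TEE = 1361.0341 × 1.9 = 2585.9648 kcal/day.
Fat energy = 29% × 2585.9648 = 749.9298 kcal.
Fat = 749.9298 ÷ 9 kcal/g = 83.3255 g.

83 g/day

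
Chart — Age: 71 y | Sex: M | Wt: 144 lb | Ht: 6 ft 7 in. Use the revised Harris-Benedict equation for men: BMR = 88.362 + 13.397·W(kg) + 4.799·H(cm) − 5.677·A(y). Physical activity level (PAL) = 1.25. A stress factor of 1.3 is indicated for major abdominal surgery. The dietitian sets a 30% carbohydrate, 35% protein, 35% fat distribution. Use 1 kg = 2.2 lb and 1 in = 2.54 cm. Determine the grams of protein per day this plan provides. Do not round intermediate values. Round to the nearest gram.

Convert to metric: weight = 144 ÷ 2.2 = 65.4545 kg; height = (6×12 + 7) × 2.54 = 79 × 2.54 = 200.66 cm.
Harris-Benedict: BMR = 88.362 + 13.397(65.4545) + 4.799(200.66) − 5.677(71) = 1525.1569 kcal/day.
TEE = 1525.1569 × 1.25 = 1906.4461 kcal/day.
With stress factor 1.3: 1906.4461 × 1.3 = 2478.3799 kcal/day.
Protein energy = 35% × 2478.3799 = 867.433 kcal.
Protein = 867.433 ÷ 4 kcal/g = 216.8582 g.

217 g/day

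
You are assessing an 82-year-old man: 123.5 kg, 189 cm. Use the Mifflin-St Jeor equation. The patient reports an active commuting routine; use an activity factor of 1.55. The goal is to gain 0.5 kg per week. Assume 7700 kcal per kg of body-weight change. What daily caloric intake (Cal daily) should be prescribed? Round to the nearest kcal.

3667 Cal daily

Mifflin-St Jeor (male): BMR = 10(123.5) + 6.25(189) − 5(82) + 5 = 1235 + 1181.25 − 410 + 5 = 2011.25 kcal/day.
TEE = 2011.25 × 1.55 = 3117.4375 kcal/day.
Required daily surplus = 0.5 × 7700 ÷ 7 = 550 kcal/day.
Target intake = 3117.4375 + 550 = 3667.4375 kcal/day.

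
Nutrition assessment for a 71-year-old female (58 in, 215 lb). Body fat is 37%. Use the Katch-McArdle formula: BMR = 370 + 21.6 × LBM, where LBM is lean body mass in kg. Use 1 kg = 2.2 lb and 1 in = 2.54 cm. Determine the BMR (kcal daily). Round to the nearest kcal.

Convert to metric: weight = 215 ÷ 2.2 = 97.7273 kg; height = 58 × 2.54 = 147.32 cm.
LBM = 97.7273 × (1 − 0.37) = 61.5682 kg. Katch-McArdle: BMR = 370 + 21.6 × 61.5682 = 1699.8727 kcal/day.

1700 kcal daily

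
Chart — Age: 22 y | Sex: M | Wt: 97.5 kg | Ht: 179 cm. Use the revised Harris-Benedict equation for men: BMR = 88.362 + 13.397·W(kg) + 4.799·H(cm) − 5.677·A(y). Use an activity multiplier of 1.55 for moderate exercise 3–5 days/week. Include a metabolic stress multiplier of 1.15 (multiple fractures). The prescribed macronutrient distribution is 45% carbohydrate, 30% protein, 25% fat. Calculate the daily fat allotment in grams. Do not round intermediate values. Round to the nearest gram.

105 g/day

Harris-Benedict: BMR = 88.362 + 13.397(97.5) + 4.799(179) − 5.677(22) = 2128.6965 kcal/day.
TEE = 2128.6965 × 1.55 = 3299.4796 kcal/day.
With stress factor 1.15: 3299.4796 × 1.15 = 3794.4015 kcal/day.
Fat energy = 25% × 3794.4015 = 948.6004 kcal.
Fat = 948.6004 ÷ 9 kcal/g = 105.4 g.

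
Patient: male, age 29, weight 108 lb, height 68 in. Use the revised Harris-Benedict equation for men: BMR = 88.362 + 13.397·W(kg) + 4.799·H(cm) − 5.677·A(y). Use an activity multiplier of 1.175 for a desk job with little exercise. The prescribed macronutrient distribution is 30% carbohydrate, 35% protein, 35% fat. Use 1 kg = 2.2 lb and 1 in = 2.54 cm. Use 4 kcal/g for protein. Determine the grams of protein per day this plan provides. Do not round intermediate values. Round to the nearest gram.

Convert to metric: weight = 108 ÷ 2.2 = 49.0909 kg; height = 68 × 2.54 = 172.72 cm.
Harris-Benedict: BMR = 88.362 + 13.397(49.0909) + 4.799(172.72) − 5.677(29) = 1410.2832 kcal/day.
TEE = 1410.2832 × 1.175 = 1657.0827 kcal/day.
Protein energy = 35% × 1657.0827 = 579.979 kcal.
Protein = 579.979 ÷ 4 kcal/g = 144.9947 g.

145 g/day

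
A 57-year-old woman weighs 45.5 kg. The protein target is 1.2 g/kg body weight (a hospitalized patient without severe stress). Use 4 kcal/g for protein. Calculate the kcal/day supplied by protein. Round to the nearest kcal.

218 kcal/day

Protein = 1.2 g/kg × 45.5 kg = 54.6 g/day.
Protein energy = 54.6 g × 4 kcal/g = 218.4 kcal/day.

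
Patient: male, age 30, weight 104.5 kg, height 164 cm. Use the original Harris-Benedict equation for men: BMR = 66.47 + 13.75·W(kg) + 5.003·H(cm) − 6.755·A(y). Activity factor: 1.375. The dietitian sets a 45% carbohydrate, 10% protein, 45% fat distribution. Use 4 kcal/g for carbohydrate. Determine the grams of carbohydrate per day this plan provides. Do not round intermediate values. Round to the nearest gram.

328 g/day

Harris-Benedict: BMR = 66.47 + 13.75(104.5) + 5.003(164) − 6.755(30) = 2121.187 kcal/day.
TEE = 2121.187 × 1.375 = 2916.6321 kcal/day.
Carbohydrate energy = 45% × 2916.6321 = 1312.4845 kcal.
Carbohydrate = 1312.4845 ÷ 4 kcal/g = 328.1211 g.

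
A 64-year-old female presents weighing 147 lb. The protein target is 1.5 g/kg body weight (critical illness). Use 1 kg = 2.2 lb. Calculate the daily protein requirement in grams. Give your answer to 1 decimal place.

100.2 g/day

Weight in kg = 147 ÷ 2.2 = 66.8182 kg.
Protein = 1.5 g/kg × 66.8182 kg = 100.2273 g/day.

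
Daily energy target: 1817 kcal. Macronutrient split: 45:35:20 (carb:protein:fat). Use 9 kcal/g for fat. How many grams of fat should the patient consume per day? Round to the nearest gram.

Fat energy = 20% × 1817 = 363.4 kcal.
At 9 kcal/g: 363.4 ÷ 9 = 40.3778 g.

40 g/day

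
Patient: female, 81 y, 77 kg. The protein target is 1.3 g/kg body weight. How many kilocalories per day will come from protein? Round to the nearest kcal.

400 kcal/day

Protein = 1.3 g/kg × 77 kg = 100.1 g/day.
Protein energy = 100.1 g × 4 kcal/g = 400.4 kcal/day.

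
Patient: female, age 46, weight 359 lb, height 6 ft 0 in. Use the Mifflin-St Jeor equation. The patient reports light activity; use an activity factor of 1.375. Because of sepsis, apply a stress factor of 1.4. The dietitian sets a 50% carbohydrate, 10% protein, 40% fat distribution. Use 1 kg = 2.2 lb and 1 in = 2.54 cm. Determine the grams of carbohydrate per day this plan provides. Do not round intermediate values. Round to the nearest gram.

Convert to metric: weight = 359 ÷ 2.2 = 163.1818 kg; height = (6×12 + 0) × 2.54 = 72 × 2.54 = 182.88 cm.
Mifflin-St Jeor (female): BMR = 10(163.1818) + 6.25(182.88) − 5(46) − 161 = 1631.8182 + 1143 − 230 − 161 = 2383.8182 kcal/day.
TEE = 2383.8182 × 1.375 = 3277.75 kcal/day.
With stress factor 1.4: 3277.75 × 1.4 = 4588.85 kcal/day.
Carbohydrate energy = 50% × 4588.85 = 2294.425 kcal.
Carbohydrate = 2294.425 ÷ 4 kcal/g = 573.6063 g.

574 g/day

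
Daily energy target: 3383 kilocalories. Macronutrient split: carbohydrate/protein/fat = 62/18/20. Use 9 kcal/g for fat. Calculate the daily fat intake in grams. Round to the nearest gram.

Fat energy = 20% × 3383 = 676.6 kcal.
At 9 kcal/g: 676.6 ÷ 9 = 75.1778 g.

75 g/day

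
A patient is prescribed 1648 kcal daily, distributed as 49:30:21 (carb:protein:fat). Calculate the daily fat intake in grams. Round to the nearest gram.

38 g/day

Fat energy = 21% × 1648 = 346.08 kcal.
At 9 kcal/g: 346.08 ÷ 9 = 38.4533 g.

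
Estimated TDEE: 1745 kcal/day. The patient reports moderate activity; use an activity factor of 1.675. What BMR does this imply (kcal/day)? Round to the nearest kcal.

BMR = TEE ÷ activity factor = 1745 ÷ 1.675 = 1041.791 kcal/day.

1042 kcal/day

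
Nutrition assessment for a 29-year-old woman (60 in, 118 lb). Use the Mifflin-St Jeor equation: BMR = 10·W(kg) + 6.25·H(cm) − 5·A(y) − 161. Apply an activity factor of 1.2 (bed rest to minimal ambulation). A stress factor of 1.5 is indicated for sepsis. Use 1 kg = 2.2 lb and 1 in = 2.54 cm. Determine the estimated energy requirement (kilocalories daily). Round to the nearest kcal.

Convert to metric: weight = 118 ÷ 2.2 = 53.6364 kg; height = 60 × 2.54 = 152.4 cm.
Mifflin-St Jeor (female): BMR = 10(53.6364) + 6.25(152.4) − 5(29) − 161 = 536.3636 + 952.5 − 145 − 161 = 1182.8636 kcal/day.
TEE = BMR × activity factor = 1182.8636 × 1.2 = 1419.4364 kcal/day.
Apply stress factor: 1419.4364 × 1.5 = 2129.1545 kcal/day.

2129 kilocalories daily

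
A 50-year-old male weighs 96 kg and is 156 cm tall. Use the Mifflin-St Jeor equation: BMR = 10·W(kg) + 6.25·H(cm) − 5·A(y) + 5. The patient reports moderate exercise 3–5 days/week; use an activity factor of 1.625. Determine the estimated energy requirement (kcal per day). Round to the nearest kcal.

Mifflin-St Jeor (male): BMR = 10(96) + 6.25(156) − 5(50) + 5 = 960 + 975 − 250 + 5 = 1690 kcal/day.
TEE = BMR × activity factor = 1690 × 1.625 = 2746.25 kcal/day.

2746 kcal per day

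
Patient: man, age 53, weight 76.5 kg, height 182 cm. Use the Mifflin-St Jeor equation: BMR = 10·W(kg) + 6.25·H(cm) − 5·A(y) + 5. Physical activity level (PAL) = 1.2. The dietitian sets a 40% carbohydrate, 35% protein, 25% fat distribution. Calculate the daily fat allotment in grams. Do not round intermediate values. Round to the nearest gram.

Mifflin-St Jeor (male): BMR = 10(76.5) + 6.25(182) − 5(53) + 5 = 765 + 1137.5 − 265 + 5 = 1642.5 kcal/day.
TEE = 1642.5 × 1.2 = 1971 kcal/day.
Fat energy = 25% × 1971 = 492.75 kcal.
Fat = 492.75 ÷ 9 kcal/g = 54.75 g.

55 g/day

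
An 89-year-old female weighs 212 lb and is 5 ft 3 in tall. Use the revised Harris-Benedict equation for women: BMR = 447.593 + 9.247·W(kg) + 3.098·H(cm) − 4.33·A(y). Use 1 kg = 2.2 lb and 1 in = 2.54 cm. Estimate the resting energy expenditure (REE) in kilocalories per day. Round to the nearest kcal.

1449 kilocalories per day

Convert to metric: weight = 212 ÷ 2.2 = 96.3636 kg; height = (5×12 + 3) × 2.54 = 63 × 2.54 = 160.02 cm.
Harris-Benedict: BMR = 447.593 + 9.247(96.3636) + 3.098(160.02) − 4.33(89) = 1449.0395 kcal/day.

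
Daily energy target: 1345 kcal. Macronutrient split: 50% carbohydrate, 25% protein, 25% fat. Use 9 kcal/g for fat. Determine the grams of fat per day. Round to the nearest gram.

Fat energy = 25% × 1345 = 336.25 kcal.
At 9 kcal/g: 336.25 ÷ 9 = 37.3611 g.

37 g/day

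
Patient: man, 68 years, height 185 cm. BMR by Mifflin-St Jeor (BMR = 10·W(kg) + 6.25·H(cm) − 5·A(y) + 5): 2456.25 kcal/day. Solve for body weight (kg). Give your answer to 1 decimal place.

163.5 kg

2456.25 = 10·W + 6.25(185) − 5(68) + 5
10·W = 2456.25 − 821.25 = 1635, so W = 163.5 kg.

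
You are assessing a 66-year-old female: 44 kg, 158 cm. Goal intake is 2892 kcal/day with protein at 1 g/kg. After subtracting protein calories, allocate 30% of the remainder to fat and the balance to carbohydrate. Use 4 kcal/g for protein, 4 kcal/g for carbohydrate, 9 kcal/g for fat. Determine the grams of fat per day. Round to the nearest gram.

91 g/day

Protein = 1 × 44 = 44 g → 44 × 4 = 176 kcal.
Non-protein calories = 2892 − 176 = 2716 kcal.
Fat: 30% × 2716 = 814.8 kcal; carbohydrate: 1901.2 kcal.
Fat: 814.8 kcal ÷ 9 kcal/g = 90.5333 g.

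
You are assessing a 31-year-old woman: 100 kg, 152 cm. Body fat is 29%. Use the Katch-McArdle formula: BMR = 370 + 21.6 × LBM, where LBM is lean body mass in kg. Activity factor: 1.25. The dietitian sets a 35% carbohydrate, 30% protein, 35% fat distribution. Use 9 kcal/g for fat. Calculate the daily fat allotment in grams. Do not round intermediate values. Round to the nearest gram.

93 g/day

LBM = 100 × (1 − 0.29) = 71 kg. Katch-McArdle: BMR = 370 + 21.6 × 71 = 1903.6 kcal/day.
TEE = 1903.6 × 1.25 = 2379.5 kcal/day.
Fat energy = 35% × 2379.5 = 832.825 kcal.
Fat = 832.825 ÷ 9 kcal/g = 92.5361 g.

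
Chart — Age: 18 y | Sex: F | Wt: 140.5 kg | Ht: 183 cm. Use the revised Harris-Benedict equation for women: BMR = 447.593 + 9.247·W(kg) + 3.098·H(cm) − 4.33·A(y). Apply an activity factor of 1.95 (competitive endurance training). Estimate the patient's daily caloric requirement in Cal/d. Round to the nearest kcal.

4360 Cal/d

Harris-Benedict: BMR = 447.593 + 9.247(140.5) + 3.098(183) − 4.33(18) = 2235.7905 kcal/day.
TEE = BMR × activity factor = 2235.7905 × 1.95 = 4359.7915 kcal/day.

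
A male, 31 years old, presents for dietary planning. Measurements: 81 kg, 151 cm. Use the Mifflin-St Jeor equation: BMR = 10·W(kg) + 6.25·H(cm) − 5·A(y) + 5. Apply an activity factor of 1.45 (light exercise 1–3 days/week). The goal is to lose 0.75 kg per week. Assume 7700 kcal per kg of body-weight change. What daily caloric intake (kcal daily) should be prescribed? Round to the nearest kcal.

1500 kcal daily

Mifflin-St Jeor (male): BMR = 10(81) + 6.25(151) − 5(31) + 5 = 810 + 943.75 − 155 + 5 = 1603.75 kcal/day.
TEE = 1603.75 × 1.45 = 2325.4375 kcal/day.
Required daily deficit = 0.75 × 7700 ÷ 7 = 825 kcal/day.
Target intake = 2325.4375 − 825 = 1500.4375 kcal/day.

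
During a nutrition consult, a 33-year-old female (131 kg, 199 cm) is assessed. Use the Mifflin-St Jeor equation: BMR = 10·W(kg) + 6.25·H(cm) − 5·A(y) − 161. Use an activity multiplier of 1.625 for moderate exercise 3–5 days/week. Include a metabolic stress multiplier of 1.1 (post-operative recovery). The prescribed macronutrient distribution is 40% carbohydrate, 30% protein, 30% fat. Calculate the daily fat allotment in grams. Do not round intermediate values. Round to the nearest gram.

Mifflin-St Jeor (female): BMR = 10(131) + 6.25(199) − 5(33) − 161 = 1310 + 1243.75 − 165 − 161 = 2227.75 kcal/day.
TEE = 2227.75 × 1.625 = 3620.0938 kcal/day.
With stress factor 1.1: 3620.0938 × 1.1 = 3982.1031 kcal/day.
Fat energy = 30% × 3982.1031 = 1194.6309 kcal.
Fat = 1194.6309 ÷ 9 kcal/g = 132.7368 g.

133 g/day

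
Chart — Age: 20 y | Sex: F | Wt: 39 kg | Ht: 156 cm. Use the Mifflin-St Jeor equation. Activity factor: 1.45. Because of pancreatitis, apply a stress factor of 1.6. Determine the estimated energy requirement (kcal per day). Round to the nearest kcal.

Mifflin-St Jeor (female): BMR = 10(39) + 6.25(156) − 5(20) − 161 = 390 + 975 − 100 − 161 = 1104 kcal/day.
TEE = BMR × activity factor = 1104 × 1.45 = 1600.8 kcal/day.
Apply stress factor: 1600.8 × 1.6 = 2561.28 kcal/day.

2561 kcal per day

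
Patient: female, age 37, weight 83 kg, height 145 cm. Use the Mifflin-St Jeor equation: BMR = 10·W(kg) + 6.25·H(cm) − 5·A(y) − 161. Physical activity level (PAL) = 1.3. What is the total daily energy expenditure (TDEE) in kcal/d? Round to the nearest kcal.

Mifflin-St Jeor (female): BMR = 10(83) + 6.25(145) − 5(37) − 161 = 830 + 906.25 − 185 − 161 = 1390.25 kcal/day.
TEE = BMR × activity factor = 1390.25 × 1.3 = 1807.325 kcal/day.

1807 kcal/d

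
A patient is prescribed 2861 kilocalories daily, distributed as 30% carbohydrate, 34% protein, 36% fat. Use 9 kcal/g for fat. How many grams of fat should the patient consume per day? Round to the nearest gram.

Fat energy = 36% × 2861 = 1029.96 kcal.
At 9 kcal/g: 1029.96 ÷ 9 = 114.44 g.

114 g/day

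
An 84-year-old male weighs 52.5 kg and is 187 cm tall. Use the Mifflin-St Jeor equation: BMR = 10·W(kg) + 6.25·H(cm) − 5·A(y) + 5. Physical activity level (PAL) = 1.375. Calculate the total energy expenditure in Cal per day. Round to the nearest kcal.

Mifflin-St Jeor (male): BMR = 10(52.5) + 6.25(187) − 5(84) + 5 = 525 + 1168.75 − 420 + 5 = 1278.75 kcal/day.
TEE = BMR × activity factor = 1278.75 × 1.375 = 1758.2813 kcal/day.

1758 Cal per day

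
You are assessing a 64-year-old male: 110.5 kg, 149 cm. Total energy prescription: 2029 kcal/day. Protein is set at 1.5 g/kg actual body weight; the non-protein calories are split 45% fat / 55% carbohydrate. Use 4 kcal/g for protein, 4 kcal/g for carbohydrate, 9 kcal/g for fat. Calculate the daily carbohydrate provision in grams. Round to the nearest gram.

Protein = 1.5 × 110.5 = 165.75 g → 165.75 × 4 = 663 kcal.
Non-protein calories = 2029 − 663 = 1366 kcal.
Fat: 45% × 1366 = 614.7 kcal; carbohydrate: 751.3 kcal.
Carbohydrate: 751.3 kcal ÷ 4 kcal/g = 187.825 g.

188 g/day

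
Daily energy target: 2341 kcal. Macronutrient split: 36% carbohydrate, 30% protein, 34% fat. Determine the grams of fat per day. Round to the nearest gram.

Fat energy = 34% × 2341 = 795.94 kcal.
At 9 kcal/g: 795.94 ÷ 9 = 88.4378 g.

88 g/day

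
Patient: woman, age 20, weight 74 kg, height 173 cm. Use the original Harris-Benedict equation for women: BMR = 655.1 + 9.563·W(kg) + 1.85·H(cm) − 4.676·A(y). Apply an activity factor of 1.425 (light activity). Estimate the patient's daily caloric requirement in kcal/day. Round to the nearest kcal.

2265 kcal/day

Harris-Benedict: BMR = 655.1 + 9.563(74) + 1.85(173) − 4.676(20) = 1589.292 kcal/day.
TEE = BMR × activity factor = 1589.292 × 1.425 = 2264.7411 kcal/day.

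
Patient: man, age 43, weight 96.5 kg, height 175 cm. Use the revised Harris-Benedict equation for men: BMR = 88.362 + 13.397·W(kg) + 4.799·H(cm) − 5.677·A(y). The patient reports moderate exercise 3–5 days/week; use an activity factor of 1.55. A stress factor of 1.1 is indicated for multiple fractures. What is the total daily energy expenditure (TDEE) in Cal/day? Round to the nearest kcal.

Harris-Benedict: BMR = 88.362 + 13.397(96.5) + 4.799(175) − 5.677(43) = 1976.8865 kcal/day.
TEE = BMR × activity factor = 1976.8865 × 1.55 = 3064.1741 kcal/day.
Apply stress factor: 3064.1741 × 1.1 = 3370.5915 kcal/day.

3371 Cal/day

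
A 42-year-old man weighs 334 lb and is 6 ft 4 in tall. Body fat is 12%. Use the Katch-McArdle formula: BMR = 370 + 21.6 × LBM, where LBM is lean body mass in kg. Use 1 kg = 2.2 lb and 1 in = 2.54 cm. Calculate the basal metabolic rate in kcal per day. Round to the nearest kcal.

Convert to metric: weight = 334 ÷ 2.2 = 151.8182 kg; height = (6×12 + 4) × 2.54 = 76 × 2.54 = 193.04 cm.
LBM = 151.8182 × (1 − 0.12) = 133.6 kg. Katch-McArdle: BMR = 370 + 21.6 × 133.6 = 3255.76 kcal/day.

3256 kcal per day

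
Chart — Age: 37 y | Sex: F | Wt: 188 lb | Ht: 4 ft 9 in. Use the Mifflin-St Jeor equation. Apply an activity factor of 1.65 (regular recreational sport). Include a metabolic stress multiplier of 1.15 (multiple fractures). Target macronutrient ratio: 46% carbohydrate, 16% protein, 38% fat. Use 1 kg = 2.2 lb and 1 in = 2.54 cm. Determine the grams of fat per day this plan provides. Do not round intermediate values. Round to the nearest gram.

113 g/day

Convert to metric: weight = 188 ÷ 2.2 = 85.4545 kg; height = (4×12 + 9) × 2.54 = 57 × 2.54 = 144.78 cm.
Mifflin-St Jeor (female): BMR = 10(85.4545) + 6.25(144.78) − 5(37) − 161 = 854.5455 + 904.875 − 185 − 161 = 1413.4205 kcal/day.
TEE = 1413.4205 × 1.65 = 2332.1437 kcal/day.
With stress factor 1.15: 2332.1437 × 1.15 = 2681.9653 kcal/day.
Fat energy = 38% × 2681.9653 = 1019.1468 kcal.
Fat = 1019.1468 ÷ 9 kcal/g = 113.2385 g.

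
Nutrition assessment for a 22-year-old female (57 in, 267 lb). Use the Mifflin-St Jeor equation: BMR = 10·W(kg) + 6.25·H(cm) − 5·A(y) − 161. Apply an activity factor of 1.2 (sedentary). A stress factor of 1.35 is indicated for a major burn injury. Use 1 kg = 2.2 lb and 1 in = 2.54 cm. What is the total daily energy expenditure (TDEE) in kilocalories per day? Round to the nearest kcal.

Convert to metric: weight = 267 ÷ 2.2 = 121.3636 kg; height = 57 × 2.54 = 144.78 cm.
Mifflin-St Jeor (female): BMR = 10(121.3636) + 6.25(144.78) − 5(22) − 161 = 1213.6364 + 904.875 − 110 − 161 = 1847.5114 kcal/day.
TEE = BMR × activity factor = 1847.5114 × 1.2 = 2217.0136 kcal/day.
Apply stress factor: 2217.0136 × 1.35 = 2992.9684 kcal/day.

2993 kilocalories per day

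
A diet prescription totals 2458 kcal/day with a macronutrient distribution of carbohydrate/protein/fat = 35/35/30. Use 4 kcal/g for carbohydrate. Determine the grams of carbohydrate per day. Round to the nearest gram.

Carbohydrate energy = 35% × 2458 = 860.3 kcal.
At 4 kcal/g: 860.3 ÷ 4 = 215.075 g.

215 g/day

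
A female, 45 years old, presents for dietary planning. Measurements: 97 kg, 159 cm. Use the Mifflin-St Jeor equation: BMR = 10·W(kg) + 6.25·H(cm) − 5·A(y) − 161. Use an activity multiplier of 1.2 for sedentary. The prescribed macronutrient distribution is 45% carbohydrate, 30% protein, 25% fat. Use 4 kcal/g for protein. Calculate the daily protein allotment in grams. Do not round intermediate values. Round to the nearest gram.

Mifflin-St Jeor (female): BMR = 10(97) + 6.25(159) − 5(45) − 161 = 970 + 993.75 − 225 − 161 = 1577.75 kcal/day.
TEE = 1577.75 × 1.2 = 1893.3 kcal/day.
Protein energy = 30% × 1893.3 = 567.99 kcal.
Protein = 567.99 ÷ 4 kcal/g = 141.9975 g.

142 g/day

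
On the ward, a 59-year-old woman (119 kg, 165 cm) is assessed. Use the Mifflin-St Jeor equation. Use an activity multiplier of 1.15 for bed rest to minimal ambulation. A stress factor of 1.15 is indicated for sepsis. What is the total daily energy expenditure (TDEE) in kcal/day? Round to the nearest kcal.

2335 kcal/day

Mifflin-St Jeor (female): BMR = 10(119) + 6.25(165) − 5(59) − 161 = 1190 + 1031.25 − 295 − 161 = 1765.25 kcal/day.
TEE = BMR × activity factor = 1765.25 × 1.15 = 2030.0375 kcal/day.
Apply stress factor: 2030.0375 × 1.15 = 2334.5431 kcal/day.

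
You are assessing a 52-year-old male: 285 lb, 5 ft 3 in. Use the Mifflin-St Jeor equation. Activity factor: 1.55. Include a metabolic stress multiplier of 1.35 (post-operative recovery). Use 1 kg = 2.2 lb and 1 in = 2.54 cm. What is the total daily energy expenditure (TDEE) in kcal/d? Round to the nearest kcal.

4270 kcal/d

Convert to metric: weight = 285 ÷ 2.2 = 129.5455 kg; height = (5×12 + 3) × 2.54 = 63 × 2.54 = 160.02 cm.
Mifflin-St Jeor (male): BMR = 10(129.5455) + 6.25(160.02) − 5(52) + 5 = 1295.4545 + 1000.125 − 260 + 5 = 2040.5795 kcal/day.
TEE = BMR × activity factor = 2040.5795 × 1.55 = 3162.8983 kcal/day.
Apply stress factor: 3162.8983 × 1.35 = 4269.9127 kcal/day.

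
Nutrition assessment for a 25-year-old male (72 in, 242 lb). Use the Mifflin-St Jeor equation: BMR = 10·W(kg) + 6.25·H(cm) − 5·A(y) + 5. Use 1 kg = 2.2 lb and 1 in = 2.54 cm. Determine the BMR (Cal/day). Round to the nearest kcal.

2123 Cal/day

Convert to metric: weight = 242 ÷ 2.2 = 110 kg; height = 72 × 2.54 = 182.88 cm.
Mifflin-St Jeor (male): BMR = 10(110) + 6.25(182.88) − 5(25) + 5 = 1100 + 1143 − 125 + 5 = 2123 kcal/day.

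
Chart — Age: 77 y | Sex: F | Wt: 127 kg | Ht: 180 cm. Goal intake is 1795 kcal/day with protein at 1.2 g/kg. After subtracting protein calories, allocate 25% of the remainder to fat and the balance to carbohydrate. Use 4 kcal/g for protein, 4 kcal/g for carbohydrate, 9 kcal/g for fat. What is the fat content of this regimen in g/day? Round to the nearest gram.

Protein = 1.2 × 127 = 152.4 g → 152.4 × 4 = 609.6 kcal.
Non-protein calories = 1795 − 609.6 = 1185.4 kcal.
Fat: 25% × 1185.4 = 296.35 kcal; carbohydrate: 889.05 kcal.
Fat: 296.35 kcal ÷ 9 kcal/g = 32.9278 g.

33 g/day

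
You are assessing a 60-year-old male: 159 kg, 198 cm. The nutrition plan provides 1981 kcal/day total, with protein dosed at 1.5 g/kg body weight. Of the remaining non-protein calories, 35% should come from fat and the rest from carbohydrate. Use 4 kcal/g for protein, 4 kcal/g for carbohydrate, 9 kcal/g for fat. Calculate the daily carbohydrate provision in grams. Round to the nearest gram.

Protein = 1.5 × 159 = 238.5 g → 238.5 × 4 = 954 kcal.
Non-protein calories = 1981 − 954 = 1027 kcal.
Fat: 35% × 1027 = 359.45 kcal; carbohydrate: 667.55 kcal.
Carbohydrate: 667.55 kcal ÷ 4 kcal/g = 166.8875 g.

167 g/day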